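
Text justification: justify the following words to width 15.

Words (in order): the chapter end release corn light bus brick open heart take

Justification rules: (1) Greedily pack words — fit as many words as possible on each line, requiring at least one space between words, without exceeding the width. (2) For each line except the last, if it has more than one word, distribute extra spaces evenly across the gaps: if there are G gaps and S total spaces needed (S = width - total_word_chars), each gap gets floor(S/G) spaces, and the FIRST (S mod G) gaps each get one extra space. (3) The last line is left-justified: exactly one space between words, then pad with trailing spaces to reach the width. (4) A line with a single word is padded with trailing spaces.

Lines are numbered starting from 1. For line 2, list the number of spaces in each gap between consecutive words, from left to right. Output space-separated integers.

Answer: 4

Derivation:
Line 1: ['the', 'chapter', 'end'] (min_width=15, slack=0)
Line 2: ['release', 'corn'] (min_width=12, slack=3)
Line 3: ['light', 'bus', 'brick'] (min_width=15, slack=0)
Line 4: ['open', 'heart', 'take'] (min_width=15, slack=0)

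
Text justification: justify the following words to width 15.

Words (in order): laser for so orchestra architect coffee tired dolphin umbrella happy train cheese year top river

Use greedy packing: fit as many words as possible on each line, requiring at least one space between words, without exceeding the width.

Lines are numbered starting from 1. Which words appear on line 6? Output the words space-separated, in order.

Answer: umbrella happy

Derivation:
Line 1: ['laser', 'for', 'so'] (min_width=12, slack=3)
Line 2: ['orchestra'] (min_width=9, slack=6)
Line 3: ['architect'] (min_width=9, slack=6)
Line 4: ['coffee', 'tired'] (min_width=12, slack=3)
Line 5: ['dolphin'] (min_width=7, slack=8)
Line 6: ['umbrella', 'happy'] (min_width=14, slack=1)
Line 7: ['train', 'cheese'] (min_width=12, slack=3)
Line 8: ['year', 'top', 'river'] (min_width=14, slack=1)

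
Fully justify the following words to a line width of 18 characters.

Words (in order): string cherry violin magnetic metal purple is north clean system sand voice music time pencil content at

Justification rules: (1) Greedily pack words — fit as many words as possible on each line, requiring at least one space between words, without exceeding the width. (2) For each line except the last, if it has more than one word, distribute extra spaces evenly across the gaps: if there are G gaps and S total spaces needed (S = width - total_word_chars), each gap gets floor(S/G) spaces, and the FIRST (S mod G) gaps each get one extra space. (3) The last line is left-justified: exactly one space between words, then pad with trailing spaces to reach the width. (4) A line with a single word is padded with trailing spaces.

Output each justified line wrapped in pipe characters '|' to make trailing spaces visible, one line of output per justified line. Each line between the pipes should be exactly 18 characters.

Line 1: ['string', 'cherry'] (min_width=13, slack=5)
Line 2: ['violin', 'magnetic'] (min_width=15, slack=3)
Line 3: ['metal', 'purple', 'is'] (min_width=15, slack=3)
Line 4: ['north', 'clean', 'system'] (min_width=18, slack=0)
Line 5: ['sand', 'voice', 'music'] (min_width=16, slack=2)
Line 6: ['time', 'pencil'] (min_width=11, slack=7)
Line 7: ['content', 'at'] (min_width=10, slack=8)

Answer: |string      cherry|
|violin    magnetic|
|metal   purple  is|
|north clean system|
|sand  voice  music|
|time        pencil|
|content at        |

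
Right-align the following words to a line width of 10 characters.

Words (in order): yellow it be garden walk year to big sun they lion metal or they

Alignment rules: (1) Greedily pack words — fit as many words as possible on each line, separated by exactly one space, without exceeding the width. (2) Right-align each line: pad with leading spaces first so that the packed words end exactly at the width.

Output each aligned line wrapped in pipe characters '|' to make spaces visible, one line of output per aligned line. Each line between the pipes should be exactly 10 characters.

Line 1: ['yellow', 'it'] (min_width=9, slack=1)
Line 2: ['be', 'garden'] (min_width=9, slack=1)
Line 3: ['walk', 'year'] (min_width=9, slack=1)
Line 4: ['to', 'big', 'sun'] (min_width=10, slack=0)
Line 5: ['they', 'lion'] (min_width=9, slack=1)
Line 6: ['metal', 'or'] (min_width=8, slack=2)
Line 7: ['they'] (min_width=4, slack=6)

Answer: | yellow it|
| be garden|
| walk year|
|to big sun|
| they lion|
|  metal or|
|      they|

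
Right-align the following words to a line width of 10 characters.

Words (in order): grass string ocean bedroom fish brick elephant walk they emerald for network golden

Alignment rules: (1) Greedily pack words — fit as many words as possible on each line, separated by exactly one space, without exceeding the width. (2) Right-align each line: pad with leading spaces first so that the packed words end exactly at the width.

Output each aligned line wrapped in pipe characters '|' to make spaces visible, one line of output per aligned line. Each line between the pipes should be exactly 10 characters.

Line 1: ['grass'] (min_width=5, slack=5)
Line 2: ['string'] (min_width=6, slack=4)
Line 3: ['ocean'] (min_width=5, slack=5)
Line 4: ['bedroom'] (min_width=7, slack=3)
Line 5: ['fish', 'brick'] (min_width=10, slack=0)
Line 6: ['elephant'] (min_width=8, slack=2)
Line 7: ['walk', 'they'] (min_width=9, slack=1)
Line 8: ['emerald'] (min_width=7, slack=3)
Line 9: ['for'] (min_width=3, slack=7)
Line 10: ['network'] (min_width=7, slack=3)
Line 11: ['golden'] (min_width=6, slack=4)

Answer: |     grass|
|    string|
|     ocean|
|   bedroom|
|fish brick|
|  elephant|
| walk they|
|   emerald|
|       for|
|   network|
|    golden|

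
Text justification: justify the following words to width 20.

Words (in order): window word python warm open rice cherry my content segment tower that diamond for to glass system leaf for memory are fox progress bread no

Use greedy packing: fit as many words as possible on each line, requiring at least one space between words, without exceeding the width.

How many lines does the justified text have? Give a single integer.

Answer: 8

Derivation:
Line 1: ['window', 'word', 'python'] (min_width=18, slack=2)
Line 2: ['warm', 'open', 'rice'] (min_width=14, slack=6)
Line 3: ['cherry', 'my', 'content'] (min_width=17, slack=3)
Line 4: ['segment', 'tower', 'that'] (min_width=18, slack=2)
Line 5: ['diamond', 'for', 'to', 'glass'] (min_width=20, slack=0)
Line 6: ['system', 'leaf', 'for'] (min_width=15, slack=5)
Line 7: ['memory', 'are', 'fox'] (min_width=14, slack=6)
Line 8: ['progress', 'bread', 'no'] (min_width=17, slack=3)
Total lines: 8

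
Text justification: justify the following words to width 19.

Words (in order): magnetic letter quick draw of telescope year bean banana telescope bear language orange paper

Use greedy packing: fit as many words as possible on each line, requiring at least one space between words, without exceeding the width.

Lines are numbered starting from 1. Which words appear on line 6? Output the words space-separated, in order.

Line 1: ['magnetic', 'letter'] (min_width=15, slack=4)
Line 2: ['quick', 'draw', 'of'] (min_width=13, slack=6)
Line 3: ['telescope', 'year', 'bean'] (min_width=19, slack=0)
Line 4: ['banana', 'telescope'] (min_width=16, slack=3)
Line 5: ['bear', 'language'] (min_width=13, slack=6)
Line 6: ['orange', 'paper'] (min_width=12, slack=7)

Answer: orange paper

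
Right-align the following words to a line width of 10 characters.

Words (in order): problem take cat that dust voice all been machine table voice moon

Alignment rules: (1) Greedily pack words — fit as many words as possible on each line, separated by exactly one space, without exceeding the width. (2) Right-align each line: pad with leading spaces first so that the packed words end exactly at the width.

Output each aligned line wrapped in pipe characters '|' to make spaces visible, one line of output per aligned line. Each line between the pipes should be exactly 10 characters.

Line 1: ['problem'] (min_width=7, slack=3)
Line 2: ['take', 'cat'] (min_width=8, slack=2)
Line 3: ['that', 'dust'] (min_width=9, slack=1)
Line 4: ['voice', 'all'] (min_width=9, slack=1)
Line 5: ['been'] (min_width=4, slack=6)
Line 6: ['machine'] (min_width=7, slack=3)
Line 7: ['table'] (min_width=5, slack=5)
Line 8: ['voice', 'moon'] (min_width=10, slack=0)

Answer: |   problem|
|  take cat|
| that dust|
| voice all|
|      been|
|   machine|
|     table|
|voice moon|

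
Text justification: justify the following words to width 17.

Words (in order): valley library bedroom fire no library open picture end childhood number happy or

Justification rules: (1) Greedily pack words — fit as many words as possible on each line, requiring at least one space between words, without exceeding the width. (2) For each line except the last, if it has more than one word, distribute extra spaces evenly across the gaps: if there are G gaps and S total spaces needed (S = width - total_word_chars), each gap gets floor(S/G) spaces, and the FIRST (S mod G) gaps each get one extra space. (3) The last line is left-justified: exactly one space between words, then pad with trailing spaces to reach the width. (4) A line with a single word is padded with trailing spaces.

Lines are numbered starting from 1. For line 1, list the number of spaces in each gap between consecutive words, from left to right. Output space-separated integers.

Answer: 4

Derivation:
Line 1: ['valley', 'library'] (min_width=14, slack=3)
Line 2: ['bedroom', 'fire', 'no'] (min_width=15, slack=2)
Line 3: ['library', 'open'] (min_width=12, slack=5)
Line 4: ['picture', 'end'] (min_width=11, slack=6)
Line 5: ['childhood', 'number'] (min_width=16, slack=1)
Line 6: ['happy', 'or'] (min_width=8, slack=9)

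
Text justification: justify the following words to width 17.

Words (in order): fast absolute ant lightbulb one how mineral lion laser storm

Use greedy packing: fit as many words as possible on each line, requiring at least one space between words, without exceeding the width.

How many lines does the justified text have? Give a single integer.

Line 1: ['fast', 'absolute', 'ant'] (min_width=17, slack=0)
Line 2: ['lightbulb', 'one', 'how'] (min_width=17, slack=0)
Line 3: ['mineral', 'lion'] (min_width=12, slack=5)
Line 4: ['laser', 'storm'] (min_width=11, slack=6)
Total lines: 4

Answer: 4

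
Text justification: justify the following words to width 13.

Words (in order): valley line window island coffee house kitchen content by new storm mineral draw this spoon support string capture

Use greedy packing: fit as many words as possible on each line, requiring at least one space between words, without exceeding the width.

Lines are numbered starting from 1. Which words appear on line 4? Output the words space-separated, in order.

Answer: kitchen

Derivation:
Line 1: ['valley', 'line'] (min_width=11, slack=2)
Line 2: ['window', 'island'] (min_width=13, slack=0)
Line 3: ['coffee', 'house'] (min_width=12, slack=1)
Line 4: ['kitchen'] (min_width=7, slack=6)
Line 5: ['content', 'by'] (min_width=10, slack=3)
Line 6: ['new', 'storm'] (min_width=9, slack=4)
Line 7: ['mineral', 'draw'] (min_width=12, slack=1)
Line 8: ['this', 'spoon'] (min_width=10, slack=3)
Line 9: ['support'] (min_width=7, slack=6)
Line 10: ['string'] (min_width=6, slack=7)
Line 11: ['capture'] (min_width=7, slack=6)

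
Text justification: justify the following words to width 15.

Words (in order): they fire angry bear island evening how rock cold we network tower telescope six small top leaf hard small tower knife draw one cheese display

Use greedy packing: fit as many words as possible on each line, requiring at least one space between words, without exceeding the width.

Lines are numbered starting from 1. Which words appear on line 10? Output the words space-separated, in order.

Answer: draw one cheese

Derivation:
Line 1: ['they', 'fire', 'angry'] (min_width=15, slack=0)
Line 2: ['bear', 'island'] (min_width=11, slack=4)
Line 3: ['evening', 'how'] (min_width=11, slack=4)
Line 4: ['rock', 'cold', 'we'] (min_width=12, slack=3)
Line 5: ['network', 'tower'] (min_width=13, slack=2)
Line 6: ['telescope', 'six'] (min_width=13, slack=2)
Line 7: ['small', 'top', 'leaf'] (min_width=14, slack=1)
Line 8: ['hard', 'small'] (min_width=10, slack=5)
Line 9: ['tower', 'knife'] (min_width=11, slack=4)
Line 10: ['draw', 'one', 'cheese'] (min_width=15, slack=0)
Line 11: ['display'] (min_width=7, slack=8)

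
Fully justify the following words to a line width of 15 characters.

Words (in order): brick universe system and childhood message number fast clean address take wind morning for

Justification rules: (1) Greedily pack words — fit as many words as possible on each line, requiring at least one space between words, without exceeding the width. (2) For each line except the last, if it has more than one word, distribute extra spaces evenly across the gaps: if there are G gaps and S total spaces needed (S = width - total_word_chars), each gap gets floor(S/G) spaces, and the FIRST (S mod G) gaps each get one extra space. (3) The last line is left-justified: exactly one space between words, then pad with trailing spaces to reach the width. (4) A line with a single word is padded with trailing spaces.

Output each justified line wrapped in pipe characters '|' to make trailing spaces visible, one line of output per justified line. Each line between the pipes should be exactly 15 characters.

Answer: |brick  universe|
|system      and|
|childhood      |
|message  number|
|fast      clean|
|address    take|
|wind    morning|
|for            |

Derivation:
Line 1: ['brick', 'universe'] (min_width=14, slack=1)
Line 2: ['system', 'and'] (min_width=10, slack=5)
Line 3: ['childhood'] (min_width=9, slack=6)
Line 4: ['message', 'number'] (min_width=14, slack=1)
Line 5: ['fast', 'clean'] (min_width=10, slack=5)
Line 6: ['address', 'take'] (min_width=12, slack=3)
Line 7: ['wind', 'morning'] (min_width=12, slack=3)
Line 8: ['for'] (min_width=3, slack=12)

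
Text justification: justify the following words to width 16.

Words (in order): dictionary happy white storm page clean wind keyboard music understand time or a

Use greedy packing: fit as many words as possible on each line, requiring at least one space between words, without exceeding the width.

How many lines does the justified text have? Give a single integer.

Answer: 6

Derivation:
Line 1: ['dictionary', 'happy'] (min_width=16, slack=0)
Line 2: ['white', 'storm', 'page'] (min_width=16, slack=0)
Line 3: ['clean', 'wind'] (min_width=10, slack=6)
Line 4: ['keyboard', 'music'] (min_width=14, slack=2)
Line 5: ['understand', 'time'] (min_width=15, slack=1)
Line 6: ['or', 'a'] (min_width=4, slack=12)
Total lines: 6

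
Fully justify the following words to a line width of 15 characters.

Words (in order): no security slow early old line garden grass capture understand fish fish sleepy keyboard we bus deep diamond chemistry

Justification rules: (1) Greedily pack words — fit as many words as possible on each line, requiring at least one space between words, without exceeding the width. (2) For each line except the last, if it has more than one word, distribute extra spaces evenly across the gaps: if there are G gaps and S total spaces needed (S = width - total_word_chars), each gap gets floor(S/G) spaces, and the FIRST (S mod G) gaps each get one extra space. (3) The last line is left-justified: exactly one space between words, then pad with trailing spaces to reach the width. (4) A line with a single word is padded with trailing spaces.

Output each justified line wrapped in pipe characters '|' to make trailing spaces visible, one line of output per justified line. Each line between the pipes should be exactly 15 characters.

Answer: |no     security|
|slow  early old|
|line     garden|
|grass   capture|
|understand fish|
|fish     sleepy|
|keyboard we bus|
|deep    diamond|
|chemistry      |

Derivation:
Line 1: ['no', 'security'] (min_width=11, slack=4)
Line 2: ['slow', 'early', 'old'] (min_width=14, slack=1)
Line 3: ['line', 'garden'] (min_width=11, slack=4)
Line 4: ['grass', 'capture'] (min_width=13, slack=2)
Line 5: ['understand', 'fish'] (min_width=15, slack=0)
Line 6: ['fish', 'sleepy'] (min_width=11, slack=4)
Line 7: ['keyboard', 'we', 'bus'] (min_width=15, slack=0)
Line 8: ['deep', 'diamond'] (min_width=12, slack=3)
Line 9: ['chemistry'] (min_width=9, slack=6)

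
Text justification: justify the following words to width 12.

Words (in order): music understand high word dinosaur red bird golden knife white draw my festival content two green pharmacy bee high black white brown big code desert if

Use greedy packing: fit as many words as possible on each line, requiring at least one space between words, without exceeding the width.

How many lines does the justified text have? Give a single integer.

Answer: 15

Derivation:
Line 1: ['music'] (min_width=5, slack=7)
Line 2: ['understand'] (min_width=10, slack=2)
Line 3: ['high', 'word'] (min_width=9, slack=3)
Line 4: ['dinosaur', 'red'] (min_width=12, slack=0)
Line 5: ['bird', 'golden'] (min_width=11, slack=1)
Line 6: ['knife', 'white'] (min_width=11, slack=1)
Line 7: ['draw', 'my'] (min_width=7, slack=5)
Line 8: ['festival'] (min_width=8, slack=4)
Line 9: ['content', 'two'] (min_width=11, slack=1)
Line 10: ['green'] (min_width=5, slack=7)
Line 11: ['pharmacy', 'bee'] (min_width=12, slack=0)
Line 12: ['high', 'black'] (min_width=10, slack=2)
Line 13: ['white', 'brown'] (min_width=11, slack=1)
Line 14: ['big', 'code'] (min_width=8, slack=4)
Line 15: ['desert', 'if'] (min_width=9, slack=3)
Total lines: 15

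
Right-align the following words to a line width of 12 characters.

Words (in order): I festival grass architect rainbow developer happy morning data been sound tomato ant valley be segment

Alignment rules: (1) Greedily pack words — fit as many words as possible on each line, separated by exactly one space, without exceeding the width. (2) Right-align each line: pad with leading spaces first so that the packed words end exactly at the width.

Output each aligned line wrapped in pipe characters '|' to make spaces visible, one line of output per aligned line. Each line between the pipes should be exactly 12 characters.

Line 1: ['I', 'festival'] (min_width=10, slack=2)
Line 2: ['grass'] (min_width=5, slack=7)
Line 3: ['architect'] (min_width=9, slack=3)
Line 4: ['rainbow'] (min_width=7, slack=5)
Line 5: ['developer'] (min_width=9, slack=3)
Line 6: ['happy'] (min_width=5, slack=7)
Line 7: ['morning', 'data'] (min_width=12, slack=0)
Line 8: ['been', 'sound'] (min_width=10, slack=2)
Line 9: ['tomato', 'ant'] (min_width=10, slack=2)
Line 10: ['valley', 'be'] (min_width=9, slack=3)
Line 11: ['segment'] (min_width=7, slack=5)

Answer: |  I festival|
|       grass|
|   architect|
|     rainbow|
|   developer|
|       happy|
|morning data|
|  been sound|
|  tomato ant|
|   valley be|
|     segment|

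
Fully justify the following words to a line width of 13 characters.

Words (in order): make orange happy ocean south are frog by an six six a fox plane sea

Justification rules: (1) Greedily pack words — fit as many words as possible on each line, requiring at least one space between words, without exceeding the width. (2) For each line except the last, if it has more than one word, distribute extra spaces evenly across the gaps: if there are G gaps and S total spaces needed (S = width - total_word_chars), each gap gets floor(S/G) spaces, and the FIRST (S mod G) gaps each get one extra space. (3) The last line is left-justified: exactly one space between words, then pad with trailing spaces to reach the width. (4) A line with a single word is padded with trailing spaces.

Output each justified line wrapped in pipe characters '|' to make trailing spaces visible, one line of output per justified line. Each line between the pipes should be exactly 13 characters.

Answer: |make   orange|
|happy   ocean|
|south     are|
|frog   by  an|
|six six a fox|
|plane sea    |

Derivation:
Line 1: ['make', 'orange'] (min_width=11, slack=2)
Line 2: ['happy', 'ocean'] (min_width=11, slack=2)
Line 3: ['south', 'are'] (min_width=9, slack=4)
Line 4: ['frog', 'by', 'an'] (min_width=10, slack=3)
Line 5: ['six', 'six', 'a', 'fox'] (min_width=13, slack=0)
Line 6: ['plane', 'sea'] (min_width=9, slack=4)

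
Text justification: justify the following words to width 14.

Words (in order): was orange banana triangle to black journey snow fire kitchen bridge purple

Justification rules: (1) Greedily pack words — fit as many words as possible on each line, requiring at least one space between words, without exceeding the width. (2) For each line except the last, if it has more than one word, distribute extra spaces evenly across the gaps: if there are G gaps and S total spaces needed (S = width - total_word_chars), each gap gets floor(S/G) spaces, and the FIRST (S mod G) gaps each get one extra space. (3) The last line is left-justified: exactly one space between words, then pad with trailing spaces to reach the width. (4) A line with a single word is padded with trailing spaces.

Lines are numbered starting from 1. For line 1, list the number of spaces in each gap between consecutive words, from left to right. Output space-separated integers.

Line 1: ['was', 'orange'] (min_width=10, slack=4)
Line 2: ['banana'] (min_width=6, slack=8)
Line 3: ['triangle', 'to'] (min_width=11, slack=3)
Line 4: ['black', 'journey'] (min_width=13, slack=1)
Line 5: ['snow', 'fire'] (min_width=9, slack=5)
Line 6: ['kitchen', 'bridge'] (min_width=14, slack=0)
Line 7: ['purple'] (min_width=6, slack=8)

Answer: 5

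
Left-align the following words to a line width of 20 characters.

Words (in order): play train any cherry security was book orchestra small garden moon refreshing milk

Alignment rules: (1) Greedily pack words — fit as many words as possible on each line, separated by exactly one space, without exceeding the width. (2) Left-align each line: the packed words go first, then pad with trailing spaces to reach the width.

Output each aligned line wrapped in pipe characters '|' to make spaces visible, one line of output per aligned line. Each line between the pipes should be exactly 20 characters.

Answer: |play train any      |
|cherry security was |
|book orchestra small|
|garden moon         |
|refreshing milk     |

Derivation:
Line 1: ['play', 'train', 'any'] (min_width=14, slack=6)
Line 2: ['cherry', 'security', 'was'] (min_width=19, slack=1)
Line 3: ['book', 'orchestra', 'small'] (min_width=20, slack=0)
Line 4: ['garden', 'moon'] (min_width=11, slack=9)
Line 5: ['refreshing', 'milk'] (min_width=15, slack=5)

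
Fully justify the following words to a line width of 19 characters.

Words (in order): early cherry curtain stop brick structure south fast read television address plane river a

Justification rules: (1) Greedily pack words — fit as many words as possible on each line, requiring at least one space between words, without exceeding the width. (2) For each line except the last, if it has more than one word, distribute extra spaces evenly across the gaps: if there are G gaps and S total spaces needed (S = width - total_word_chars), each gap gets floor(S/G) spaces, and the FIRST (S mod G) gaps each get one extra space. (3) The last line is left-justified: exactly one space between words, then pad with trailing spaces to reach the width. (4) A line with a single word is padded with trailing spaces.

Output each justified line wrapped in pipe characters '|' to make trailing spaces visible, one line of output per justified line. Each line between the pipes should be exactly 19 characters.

Answer: |early        cherry|
|curtain  stop brick|
|structure     south|
|fast           read|
|television  address|
|plane river a      |

Derivation:
Line 1: ['early', 'cherry'] (min_width=12, slack=7)
Line 2: ['curtain', 'stop', 'brick'] (min_width=18, slack=1)
Line 3: ['structure', 'south'] (min_width=15, slack=4)
Line 4: ['fast', 'read'] (min_width=9, slack=10)
Line 5: ['television', 'address'] (min_width=18, slack=1)
Line 6: ['plane', 'river', 'a'] (min_width=13, slack=6)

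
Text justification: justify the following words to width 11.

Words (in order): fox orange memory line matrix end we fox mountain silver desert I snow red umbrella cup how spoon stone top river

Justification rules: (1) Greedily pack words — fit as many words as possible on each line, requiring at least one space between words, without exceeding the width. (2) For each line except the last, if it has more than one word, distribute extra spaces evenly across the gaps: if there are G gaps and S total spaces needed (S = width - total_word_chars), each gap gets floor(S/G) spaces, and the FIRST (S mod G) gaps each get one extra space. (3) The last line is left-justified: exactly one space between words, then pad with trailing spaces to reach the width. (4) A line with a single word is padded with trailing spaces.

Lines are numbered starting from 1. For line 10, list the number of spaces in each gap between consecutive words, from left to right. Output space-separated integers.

Line 1: ['fox', 'orange'] (min_width=10, slack=1)
Line 2: ['memory', 'line'] (min_width=11, slack=0)
Line 3: ['matrix', 'end'] (min_width=10, slack=1)
Line 4: ['we', 'fox'] (min_width=6, slack=5)
Line 5: ['mountain'] (min_width=8, slack=3)
Line 6: ['silver'] (min_width=6, slack=5)
Line 7: ['desert', 'I'] (min_width=8, slack=3)
Line 8: ['snow', 'red'] (min_width=8, slack=3)
Line 9: ['umbrella'] (min_width=8, slack=3)
Line 10: ['cup', 'how'] (min_width=7, slack=4)
Line 11: ['spoon', 'stone'] (min_width=11, slack=0)
Line 12: ['top', 'river'] (min_width=9, slack=2)

Answer: 5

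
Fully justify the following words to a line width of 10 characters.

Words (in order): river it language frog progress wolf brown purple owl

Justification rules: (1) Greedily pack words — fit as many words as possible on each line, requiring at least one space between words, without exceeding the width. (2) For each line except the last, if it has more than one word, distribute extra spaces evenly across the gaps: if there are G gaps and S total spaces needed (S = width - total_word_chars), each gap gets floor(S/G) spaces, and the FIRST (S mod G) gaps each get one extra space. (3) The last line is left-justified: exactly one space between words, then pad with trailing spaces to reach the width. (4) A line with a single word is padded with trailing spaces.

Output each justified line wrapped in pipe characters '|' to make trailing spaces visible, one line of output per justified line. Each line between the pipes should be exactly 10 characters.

Answer: |river   it|
|language  |
|frog      |
|progress  |
|wolf brown|
|purple owl|

Derivation:
Line 1: ['river', 'it'] (min_width=8, slack=2)
Line 2: ['language'] (min_width=8, slack=2)
Line 3: ['frog'] (min_width=4, slack=6)
Line 4: ['progress'] (min_width=8, slack=2)
Line 5: ['wolf', 'brown'] (min_width=10, slack=0)
Line 6: ['purple', 'owl'] (min_width=10, slack=0)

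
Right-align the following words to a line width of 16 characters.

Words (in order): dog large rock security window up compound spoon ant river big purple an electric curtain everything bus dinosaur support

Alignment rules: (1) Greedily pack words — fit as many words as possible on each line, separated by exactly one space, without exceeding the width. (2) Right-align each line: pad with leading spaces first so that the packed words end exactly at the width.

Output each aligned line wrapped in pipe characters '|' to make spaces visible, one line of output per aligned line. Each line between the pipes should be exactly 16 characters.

Answer: |  dog large rock|
| security window|
|     up compound|
| spoon ant river|
|   big purple an|
|electric curtain|
|  everything bus|
|dinosaur support|

Derivation:
Line 1: ['dog', 'large', 'rock'] (min_width=14, slack=2)
Line 2: ['security', 'window'] (min_width=15, slack=1)
Line 3: ['up', 'compound'] (min_width=11, slack=5)
Line 4: ['spoon', 'ant', 'river'] (min_width=15, slack=1)
Line 5: ['big', 'purple', 'an'] (min_width=13, slack=3)
Line 6: ['electric', 'curtain'] (min_width=16, slack=0)
Line 7: ['everything', 'bus'] (min_width=14, slack=2)
Line 8: ['dinosaur', 'support'] (min_width=16, slack=0)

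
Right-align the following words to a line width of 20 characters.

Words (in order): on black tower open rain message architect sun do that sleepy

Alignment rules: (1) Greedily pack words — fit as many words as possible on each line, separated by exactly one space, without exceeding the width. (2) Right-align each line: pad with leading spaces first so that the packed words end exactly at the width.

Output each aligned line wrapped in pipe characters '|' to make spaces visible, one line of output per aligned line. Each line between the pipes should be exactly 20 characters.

Answer: | on black tower open|
|        rain message|
|    architect sun do|
|         that sleepy|

Derivation:
Line 1: ['on', 'black', 'tower', 'open'] (min_width=19, slack=1)
Line 2: ['rain', 'message'] (min_width=12, slack=8)
Line 3: ['architect', 'sun', 'do'] (min_width=16, slack=4)
Line 4: ['that', 'sleepy'] (min_width=11, slack=9)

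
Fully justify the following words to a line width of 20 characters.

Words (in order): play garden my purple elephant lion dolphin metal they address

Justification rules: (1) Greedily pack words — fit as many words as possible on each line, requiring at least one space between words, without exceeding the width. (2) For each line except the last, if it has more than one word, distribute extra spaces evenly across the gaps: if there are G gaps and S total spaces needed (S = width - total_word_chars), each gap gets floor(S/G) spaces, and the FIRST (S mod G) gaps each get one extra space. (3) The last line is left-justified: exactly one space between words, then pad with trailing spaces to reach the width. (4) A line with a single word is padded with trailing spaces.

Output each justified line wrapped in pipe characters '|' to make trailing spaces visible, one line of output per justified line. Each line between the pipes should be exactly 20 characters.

Line 1: ['play', 'garden', 'my'] (min_width=14, slack=6)
Line 2: ['purple', 'elephant', 'lion'] (min_width=20, slack=0)
Line 3: ['dolphin', 'metal', 'they'] (min_width=18, slack=2)
Line 4: ['address'] (min_width=7, slack=13)

Answer: |play    garden    my|
|purple elephant lion|
|dolphin  metal  they|
|address             |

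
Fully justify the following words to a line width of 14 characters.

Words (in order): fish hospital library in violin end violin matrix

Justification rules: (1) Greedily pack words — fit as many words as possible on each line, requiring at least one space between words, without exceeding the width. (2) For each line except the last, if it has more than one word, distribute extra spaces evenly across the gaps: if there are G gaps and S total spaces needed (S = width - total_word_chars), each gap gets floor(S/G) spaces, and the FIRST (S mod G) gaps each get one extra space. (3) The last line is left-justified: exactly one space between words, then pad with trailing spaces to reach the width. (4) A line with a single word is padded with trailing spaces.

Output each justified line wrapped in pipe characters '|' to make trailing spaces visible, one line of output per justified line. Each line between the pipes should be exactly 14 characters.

Line 1: ['fish', 'hospital'] (min_width=13, slack=1)
Line 2: ['library', 'in'] (min_width=10, slack=4)
Line 3: ['violin', 'end'] (min_width=10, slack=4)
Line 4: ['violin', 'matrix'] (min_width=13, slack=1)

Answer: |fish  hospital|
|library     in|
|violin     end|
|violin matrix |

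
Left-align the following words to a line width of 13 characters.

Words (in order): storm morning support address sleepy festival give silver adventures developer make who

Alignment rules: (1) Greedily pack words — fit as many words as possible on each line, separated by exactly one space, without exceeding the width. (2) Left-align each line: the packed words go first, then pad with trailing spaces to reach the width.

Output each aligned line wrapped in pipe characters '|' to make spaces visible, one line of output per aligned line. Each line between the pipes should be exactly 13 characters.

Answer: |storm morning|
|support      |
|address      |
|sleepy       |
|festival give|
|silver       |
|adventures   |
|developer    |
|make who     |

Derivation:
Line 1: ['storm', 'morning'] (min_width=13, slack=0)
Line 2: ['support'] (min_width=7, slack=6)
Line 3: ['address'] (min_width=7, slack=6)
Line 4: ['sleepy'] (min_width=6, slack=7)
Line 5: ['festival', 'give'] (min_width=13, slack=0)
Line 6: ['silver'] (min_width=6, slack=7)
Line 7: ['adventures'] (min_width=10, slack=3)
Line 8: ['developer'] (min_width=9, slack=4)
Line 9: ['make', 'who'] (min_width=8, slack=5)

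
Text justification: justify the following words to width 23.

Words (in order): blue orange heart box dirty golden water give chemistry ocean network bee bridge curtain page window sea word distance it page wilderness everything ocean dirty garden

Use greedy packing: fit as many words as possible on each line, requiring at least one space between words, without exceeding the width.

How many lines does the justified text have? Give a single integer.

Line 1: ['blue', 'orange', 'heart', 'box'] (min_width=21, slack=2)
Line 2: ['dirty', 'golden', 'water', 'give'] (min_width=23, slack=0)
Line 3: ['chemistry', 'ocean', 'network'] (min_width=23, slack=0)
Line 4: ['bee', 'bridge', 'curtain', 'page'] (min_width=23, slack=0)
Line 5: ['window', 'sea', 'word'] (min_width=15, slack=8)
Line 6: ['distance', 'it', 'page'] (min_width=16, slack=7)
Line 7: ['wilderness', 'everything'] (min_width=21, slack=2)
Line 8: ['ocean', 'dirty', 'garden'] (min_width=18, slack=5)
Total lines: 8

Answer: 8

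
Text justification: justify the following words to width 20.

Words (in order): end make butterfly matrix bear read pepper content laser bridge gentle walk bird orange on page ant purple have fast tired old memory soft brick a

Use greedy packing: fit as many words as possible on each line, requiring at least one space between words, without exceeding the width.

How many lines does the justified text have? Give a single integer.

Answer: 8

Derivation:
Line 1: ['end', 'make', 'butterfly'] (min_width=18, slack=2)
Line 2: ['matrix', 'bear', 'read'] (min_width=16, slack=4)
Line 3: ['pepper', 'content', 'laser'] (min_width=20, slack=0)
Line 4: ['bridge', 'gentle', 'walk'] (min_width=18, slack=2)
Line 5: ['bird', 'orange', 'on', 'page'] (min_width=19, slack=1)
Line 6: ['ant', 'purple', 'have', 'fast'] (min_width=20, slack=0)
Line 7: ['tired', 'old', 'memory'] (min_width=16, slack=4)
Line 8: ['soft', 'brick', 'a'] (min_width=12, slack=8)
Total lines: 8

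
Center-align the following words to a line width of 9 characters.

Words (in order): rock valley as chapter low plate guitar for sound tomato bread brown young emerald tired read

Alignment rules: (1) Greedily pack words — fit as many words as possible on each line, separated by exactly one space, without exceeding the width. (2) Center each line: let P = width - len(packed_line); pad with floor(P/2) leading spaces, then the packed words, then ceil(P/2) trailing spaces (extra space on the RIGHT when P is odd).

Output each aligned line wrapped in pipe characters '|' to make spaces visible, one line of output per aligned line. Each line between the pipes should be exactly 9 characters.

Line 1: ['rock'] (min_width=4, slack=5)
Line 2: ['valley', 'as'] (min_width=9, slack=0)
Line 3: ['chapter'] (min_width=7, slack=2)
Line 4: ['low', 'plate'] (min_width=9, slack=0)
Line 5: ['guitar'] (min_width=6, slack=3)
Line 6: ['for', 'sound'] (min_width=9, slack=0)
Line 7: ['tomato'] (min_width=6, slack=3)
Line 8: ['bread'] (min_width=5, slack=4)
Line 9: ['brown'] (min_width=5, slack=4)
Line 10: ['young'] (min_width=5, slack=4)
Line 11: ['emerald'] (min_width=7, slack=2)
Line 12: ['tired'] (min_width=5, slack=4)
Line 13: ['read'] (min_width=4, slack=5)

Answer: |  rock   |
|valley as|
| chapter |
|low plate|
| guitar  |
|for sound|
| tomato  |
|  bread  |
|  brown  |
|  young  |
| emerald |
|  tired  |
|  read   |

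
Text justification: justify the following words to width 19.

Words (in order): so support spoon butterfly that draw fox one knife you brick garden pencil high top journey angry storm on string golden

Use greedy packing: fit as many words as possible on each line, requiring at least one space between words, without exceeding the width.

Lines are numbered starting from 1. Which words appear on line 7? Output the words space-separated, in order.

Answer: string golden

Derivation:
Line 1: ['so', 'support', 'spoon'] (min_width=16, slack=3)
Line 2: ['butterfly', 'that', 'draw'] (min_width=19, slack=0)
Line 3: ['fox', 'one', 'knife', 'you'] (min_width=17, slack=2)
Line 4: ['brick', 'garden', 'pencil'] (min_width=19, slack=0)
Line 5: ['high', 'top', 'journey'] (min_width=16, slack=3)
Line 6: ['angry', 'storm', 'on'] (min_width=14, slack=5)
Line 7: ['string', 'golden'] (min_width=13, slack=6)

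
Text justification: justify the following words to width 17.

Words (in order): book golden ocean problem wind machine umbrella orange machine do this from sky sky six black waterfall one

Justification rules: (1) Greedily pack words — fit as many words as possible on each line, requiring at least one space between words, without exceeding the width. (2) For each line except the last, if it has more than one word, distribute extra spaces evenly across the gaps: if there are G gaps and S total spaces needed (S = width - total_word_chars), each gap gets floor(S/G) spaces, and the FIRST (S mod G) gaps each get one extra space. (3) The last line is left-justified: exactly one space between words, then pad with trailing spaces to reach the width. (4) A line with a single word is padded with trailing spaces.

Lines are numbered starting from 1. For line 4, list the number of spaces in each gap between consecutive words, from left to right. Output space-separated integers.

Answer: 1 1

Derivation:
Line 1: ['book', 'golden', 'ocean'] (min_width=17, slack=0)
Line 2: ['problem', 'wind'] (min_width=12, slack=5)
Line 3: ['machine', 'umbrella'] (min_width=16, slack=1)
Line 4: ['orange', 'machine', 'do'] (min_width=17, slack=0)
Line 5: ['this', 'from', 'sky', 'sky'] (min_width=17, slack=0)
Line 6: ['six', 'black'] (min_width=9, slack=8)
Line 7: ['waterfall', 'one'] (min_width=13, slack=4)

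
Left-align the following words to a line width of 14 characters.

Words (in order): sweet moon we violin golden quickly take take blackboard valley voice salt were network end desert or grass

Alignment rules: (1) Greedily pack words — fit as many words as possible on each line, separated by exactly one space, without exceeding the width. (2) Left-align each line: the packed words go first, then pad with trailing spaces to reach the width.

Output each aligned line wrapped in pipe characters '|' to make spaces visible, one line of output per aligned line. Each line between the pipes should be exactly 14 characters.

Line 1: ['sweet', 'moon', 'we'] (min_width=13, slack=1)
Line 2: ['violin', 'golden'] (min_width=13, slack=1)
Line 3: ['quickly', 'take'] (min_width=12, slack=2)
Line 4: ['take'] (min_width=4, slack=10)
Line 5: ['blackboard'] (min_width=10, slack=4)
Line 6: ['valley', 'voice'] (min_width=12, slack=2)
Line 7: ['salt', 'were'] (min_width=9, slack=5)
Line 8: ['network', 'end'] (min_width=11, slack=3)
Line 9: ['desert', 'or'] (min_width=9, slack=5)
Line 10: ['grass'] (min_width=5, slack=9)

Answer: |sweet moon we |
|violin golden |
|quickly take  |
|take          |
|blackboard    |
|valley voice  |
|salt were     |
|network end   |
|desert or     |
|grass         |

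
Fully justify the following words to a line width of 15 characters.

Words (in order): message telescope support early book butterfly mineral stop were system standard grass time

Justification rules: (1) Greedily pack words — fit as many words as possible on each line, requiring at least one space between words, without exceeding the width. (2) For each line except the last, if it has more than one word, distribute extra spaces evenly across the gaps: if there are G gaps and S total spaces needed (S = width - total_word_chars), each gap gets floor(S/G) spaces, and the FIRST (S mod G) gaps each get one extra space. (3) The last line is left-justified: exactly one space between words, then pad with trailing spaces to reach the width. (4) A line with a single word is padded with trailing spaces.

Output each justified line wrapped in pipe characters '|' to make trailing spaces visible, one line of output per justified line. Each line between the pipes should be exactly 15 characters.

Answer: |message        |
|telescope      |
|support   early|
|book  butterfly|
|mineral    stop|
|were     system|
|standard  grass|
|time           |

Derivation:
Line 1: ['message'] (min_width=7, slack=8)
Line 2: ['telescope'] (min_width=9, slack=6)
Line 3: ['support', 'early'] (min_width=13, slack=2)
Line 4: ['book', 'butterfly'] (min_width=14, slack=1)
Line 5: ['mineral', 'stop'] (min_width=12, slack=3)
Line 6: ['were', 'system'] (min_width=11, slack=4)
Line 7: ['standard', 'grass'] (min_width=14, slack=1)
Line 8: ['time'] (min_width=4, slack=11)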